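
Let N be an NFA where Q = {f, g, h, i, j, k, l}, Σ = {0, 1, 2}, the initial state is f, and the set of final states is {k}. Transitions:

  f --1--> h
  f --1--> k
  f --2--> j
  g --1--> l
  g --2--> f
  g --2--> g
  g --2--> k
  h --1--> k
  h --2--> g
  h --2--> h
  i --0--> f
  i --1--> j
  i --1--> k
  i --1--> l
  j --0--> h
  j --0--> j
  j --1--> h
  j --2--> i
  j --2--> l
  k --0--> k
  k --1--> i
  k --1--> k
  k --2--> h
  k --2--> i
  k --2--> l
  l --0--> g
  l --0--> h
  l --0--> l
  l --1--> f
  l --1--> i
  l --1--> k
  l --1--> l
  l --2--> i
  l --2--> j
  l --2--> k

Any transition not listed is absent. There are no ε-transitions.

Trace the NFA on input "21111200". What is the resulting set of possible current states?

Start in {f}.
Read '2': {f} → {j}.
Read '1': {j} → {h}.
Read '1': {h} → {k}.
Read '1': {k} → {i, k}.
Read '1': {i, k} → {i, j, k, l}.
Read '2': {i, j, k, l} → {h, i, j, k, l}.
Read '0': {h, i, j, k, l} → {f, g, h, j, k, l}.
Read '0': {f, g, h, j, k, l} → {g, h, j, k, l}.

{g, h, j, k, l}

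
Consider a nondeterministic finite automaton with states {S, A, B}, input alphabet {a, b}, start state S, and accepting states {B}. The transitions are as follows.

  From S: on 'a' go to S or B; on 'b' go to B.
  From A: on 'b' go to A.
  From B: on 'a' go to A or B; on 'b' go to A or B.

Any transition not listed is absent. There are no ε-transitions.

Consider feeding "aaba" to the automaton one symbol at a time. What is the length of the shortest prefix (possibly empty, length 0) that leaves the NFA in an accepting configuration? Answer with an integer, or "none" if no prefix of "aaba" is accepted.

1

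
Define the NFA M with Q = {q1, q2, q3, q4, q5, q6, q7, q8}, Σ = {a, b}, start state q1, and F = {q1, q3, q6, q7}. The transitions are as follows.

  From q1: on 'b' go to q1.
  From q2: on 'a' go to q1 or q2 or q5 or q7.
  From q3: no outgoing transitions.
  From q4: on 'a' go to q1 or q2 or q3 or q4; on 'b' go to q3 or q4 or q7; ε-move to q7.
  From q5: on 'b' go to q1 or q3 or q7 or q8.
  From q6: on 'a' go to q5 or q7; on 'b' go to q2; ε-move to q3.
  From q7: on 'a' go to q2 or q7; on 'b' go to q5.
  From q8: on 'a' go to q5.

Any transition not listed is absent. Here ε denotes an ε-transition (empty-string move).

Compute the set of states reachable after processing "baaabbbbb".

∅

Start in {q1}.
Read 'b': {q1} → {q1}.
Read 'a': {q1} → ∅.
The set is empty and remains empty for the remaining 7 symbols.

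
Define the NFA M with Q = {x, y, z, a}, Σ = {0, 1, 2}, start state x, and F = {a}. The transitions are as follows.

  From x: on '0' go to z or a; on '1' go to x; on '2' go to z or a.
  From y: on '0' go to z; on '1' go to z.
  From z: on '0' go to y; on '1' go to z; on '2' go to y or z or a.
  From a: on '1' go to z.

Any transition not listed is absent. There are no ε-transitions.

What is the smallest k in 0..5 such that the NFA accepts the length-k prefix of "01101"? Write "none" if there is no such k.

1

Start in {x}.
Read '0': {x} → {z, a}.
None of the earlier sets intersect F, but {z, a} does.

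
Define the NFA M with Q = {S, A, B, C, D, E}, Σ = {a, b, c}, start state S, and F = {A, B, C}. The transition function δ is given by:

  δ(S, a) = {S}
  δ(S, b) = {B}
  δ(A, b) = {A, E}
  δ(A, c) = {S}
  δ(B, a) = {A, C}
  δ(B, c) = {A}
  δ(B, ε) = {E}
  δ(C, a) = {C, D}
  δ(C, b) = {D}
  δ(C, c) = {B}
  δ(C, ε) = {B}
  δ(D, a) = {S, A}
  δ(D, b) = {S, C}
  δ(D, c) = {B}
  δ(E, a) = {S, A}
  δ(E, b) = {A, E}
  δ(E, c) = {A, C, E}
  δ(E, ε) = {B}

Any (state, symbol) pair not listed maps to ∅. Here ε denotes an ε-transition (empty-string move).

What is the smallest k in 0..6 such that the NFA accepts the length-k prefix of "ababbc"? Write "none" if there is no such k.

2

Start in {S}.
Read 'a': {S} → {S}.
Read 'b': {S} → {B, E}.
None of the earlier sets intersect F, but {B, E} does.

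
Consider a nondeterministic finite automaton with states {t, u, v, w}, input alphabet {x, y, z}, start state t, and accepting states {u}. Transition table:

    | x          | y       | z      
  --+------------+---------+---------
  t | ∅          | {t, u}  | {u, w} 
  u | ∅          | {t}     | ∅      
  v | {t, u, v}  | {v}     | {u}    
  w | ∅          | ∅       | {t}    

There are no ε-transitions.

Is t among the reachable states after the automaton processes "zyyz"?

Start in {t}.
Read 'z': t→{u, w}; now {u, w}.
Read 'y': u→{t}, w→∅; now {t}.
Read 'y': t→{t, u}; now {t, u}.
Read 'z': t→{u, w}, u→∅; now {u, w}.
State t is not in {u, w}.

No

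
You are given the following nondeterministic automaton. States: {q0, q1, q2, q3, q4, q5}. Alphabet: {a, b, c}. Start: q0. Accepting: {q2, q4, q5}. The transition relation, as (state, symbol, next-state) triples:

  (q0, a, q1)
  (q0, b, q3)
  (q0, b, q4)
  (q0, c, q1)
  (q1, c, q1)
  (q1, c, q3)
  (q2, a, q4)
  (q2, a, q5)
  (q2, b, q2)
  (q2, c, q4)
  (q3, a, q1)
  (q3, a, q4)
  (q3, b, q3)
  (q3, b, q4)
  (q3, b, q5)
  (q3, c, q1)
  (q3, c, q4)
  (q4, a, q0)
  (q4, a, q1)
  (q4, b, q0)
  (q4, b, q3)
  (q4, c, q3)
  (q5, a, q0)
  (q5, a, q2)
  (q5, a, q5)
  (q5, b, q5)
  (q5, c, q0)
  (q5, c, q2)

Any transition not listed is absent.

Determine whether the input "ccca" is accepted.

Start in {q0}.
Read 'c': q0→{q1}; now {q1}.
Read 'c': q1→{q1, q3}; now {q1, q3}.
Read 'c': q1→{q1, q3}, q3→{q1, q4}; now {q1, q3, q4}.
Read 'a': q1→∅, q3→{q1, q4}, q4→{q0, q1}; now {q0, q1, q4}.
The final set {q0, q1, q4} contains the accepting state q4.

Yes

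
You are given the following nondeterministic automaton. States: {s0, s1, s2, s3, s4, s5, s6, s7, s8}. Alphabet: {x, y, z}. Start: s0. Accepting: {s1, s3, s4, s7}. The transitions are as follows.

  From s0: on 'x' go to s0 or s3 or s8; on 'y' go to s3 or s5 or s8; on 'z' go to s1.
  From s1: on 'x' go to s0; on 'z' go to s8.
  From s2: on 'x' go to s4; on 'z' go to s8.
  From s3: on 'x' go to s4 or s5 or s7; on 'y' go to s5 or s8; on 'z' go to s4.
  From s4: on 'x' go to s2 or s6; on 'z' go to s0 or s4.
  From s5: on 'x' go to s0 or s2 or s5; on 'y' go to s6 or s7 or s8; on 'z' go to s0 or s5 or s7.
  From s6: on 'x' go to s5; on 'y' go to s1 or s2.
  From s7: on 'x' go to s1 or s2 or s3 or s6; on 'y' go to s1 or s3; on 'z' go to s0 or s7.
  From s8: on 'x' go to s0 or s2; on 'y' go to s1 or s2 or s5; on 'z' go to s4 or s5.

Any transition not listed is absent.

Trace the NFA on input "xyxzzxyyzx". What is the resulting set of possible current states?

{s0, s1, s2, s3, s5, s6, s8}

Start in {s0}.
Read 'x': s0→{s0, s3, s8}; now {s0, s3, s8}.
Read 'y': s0→{s3, s5, s8}, s3→{s5, s8}, s8→{s1, s2, s5}; now {s1, s2, s3, s5, s8}.
Read 'x': s1→{s0}, s2→{s4}, s3→{s4, s5, s7}, s5→{s0, s2, s5}, s8→{s0, s2}; now {s0, s2, s4, s5, s7}.
Read 'z': s0→{s1}, s2→{s8}, s4→{s0, s4}, s5→{s0, s5, s7}, s7→{s0, s7}; now {s0, s1, s4, s5, s7, s8}.
Read 'z': s0→{s1}, s1→{s8}, s4→{s0, s4}, s5→{s0, s5, s7}, s7→{s0, s7}, s8→{s4, s5}; now {s0, s1, s4, s5, s7, s8}.
Read 'x': s0→{s0, s3, s8}, s1→{s0}, s4→{s2, s6}, s5→{s0, s2, s5}, s7→{s1, s2, s3, s6}, s8→{s0, s2}; now {s0, s1, s2, s3, s5, s6, s8}.
Read 'y': s0→{s3, s5, s8}, s1→∅, s2→∅, s3→{s5, s8}, s5→{s6, s7, s8}, s6→{s1, s2}, s8→{s1, s2, s5}; now {s1, s2, s3, s5, s6, s7, s8}.
Read 'y': s1→∅, s2→∅, s3→{s5, s8}, s5→{s6, s7, s8}, s6→{s1, s2}, s7→{s1, s3}, s8→{s1, s2, s5}; now {s1, s2, s3, s5, s6, s7, s8}.
Read 'z': s1→{s8}, s2→{s8}, s3→{s4}, s5→{s0, s5, s7}, s6→∅, s7→{s0, s7}, s8→{s4, s5}; now {s0, s4, s5, s7, s8}.
Read 'x': s0→{s0, s3, s8}, s4→{s2, s6}, s5→{s0, s2, s5}, s7→{s1, s2, s3, s6}, s8→{s0, s2}; now {s0, s1, s2, s3, s5, s6, s8}.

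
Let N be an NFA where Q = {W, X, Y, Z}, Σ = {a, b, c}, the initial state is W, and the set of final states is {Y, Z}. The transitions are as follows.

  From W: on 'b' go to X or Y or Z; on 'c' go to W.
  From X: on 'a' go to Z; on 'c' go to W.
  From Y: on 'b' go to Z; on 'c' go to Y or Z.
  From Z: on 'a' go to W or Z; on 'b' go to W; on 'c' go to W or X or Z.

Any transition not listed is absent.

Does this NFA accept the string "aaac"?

Start in {W}.
Read 'a': W→∅; now ∅.
The set is empty and remains empty for the remaining 3 symbols.
The final set ∅ contains no accepting state.

No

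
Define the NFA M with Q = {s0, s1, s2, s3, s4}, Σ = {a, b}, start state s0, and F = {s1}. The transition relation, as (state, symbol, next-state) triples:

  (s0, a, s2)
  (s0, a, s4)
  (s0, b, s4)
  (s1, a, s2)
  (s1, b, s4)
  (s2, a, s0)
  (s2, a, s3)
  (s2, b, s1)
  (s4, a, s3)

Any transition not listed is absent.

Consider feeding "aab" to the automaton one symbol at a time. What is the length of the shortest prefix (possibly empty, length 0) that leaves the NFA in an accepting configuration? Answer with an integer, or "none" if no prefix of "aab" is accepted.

none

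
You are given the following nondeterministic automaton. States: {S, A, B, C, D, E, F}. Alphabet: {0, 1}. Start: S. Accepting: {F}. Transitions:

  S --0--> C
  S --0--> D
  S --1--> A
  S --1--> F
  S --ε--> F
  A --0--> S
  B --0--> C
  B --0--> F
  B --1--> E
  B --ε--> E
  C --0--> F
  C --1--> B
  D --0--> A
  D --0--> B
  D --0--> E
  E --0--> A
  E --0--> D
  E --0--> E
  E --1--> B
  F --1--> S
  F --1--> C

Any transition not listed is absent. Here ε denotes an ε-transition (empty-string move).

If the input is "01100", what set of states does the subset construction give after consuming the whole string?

Start: ε-closure({S}) = {S, F}.
Read '0': S→{C, D}, F→∅; now {C, D}.
Read '1': C→{B}, D→∅; union {B}; ε-closure = {B, E}.
Read '1': B→{E}, E→{B}; now {B, E}.
Read '0': B→{C, F}, E→{A, D, E}; now {A, C, D, E, F}.
Read '0': A→{S}, C→{F}, D→{A, B, E}, E→{A, D, E}, F→∅; now {S, A, B, D, E, F}.

{S, A, B, D, E, F}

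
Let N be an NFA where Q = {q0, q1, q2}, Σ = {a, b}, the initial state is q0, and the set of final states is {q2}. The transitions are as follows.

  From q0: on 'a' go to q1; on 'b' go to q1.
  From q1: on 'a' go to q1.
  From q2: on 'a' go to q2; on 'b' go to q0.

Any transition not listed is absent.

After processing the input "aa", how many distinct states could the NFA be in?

1

Start in {q0}.
Read 'a': {q0} → {q1}.
Read 'a': {q1} → {q1}.
That set has 1 state.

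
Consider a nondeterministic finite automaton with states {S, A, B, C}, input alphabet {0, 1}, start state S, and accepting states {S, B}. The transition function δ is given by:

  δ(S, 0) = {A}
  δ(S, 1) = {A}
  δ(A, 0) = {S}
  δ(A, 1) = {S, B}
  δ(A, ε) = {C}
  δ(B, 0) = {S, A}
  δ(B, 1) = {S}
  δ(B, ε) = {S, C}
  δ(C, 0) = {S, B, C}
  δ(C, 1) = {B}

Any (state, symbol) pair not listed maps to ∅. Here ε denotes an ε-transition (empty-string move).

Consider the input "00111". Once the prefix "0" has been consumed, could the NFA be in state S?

Start in {S}.
Read '0': S→{A}; union {A}; ε-closure = {A, C}.
State S is not in {A, C}.

No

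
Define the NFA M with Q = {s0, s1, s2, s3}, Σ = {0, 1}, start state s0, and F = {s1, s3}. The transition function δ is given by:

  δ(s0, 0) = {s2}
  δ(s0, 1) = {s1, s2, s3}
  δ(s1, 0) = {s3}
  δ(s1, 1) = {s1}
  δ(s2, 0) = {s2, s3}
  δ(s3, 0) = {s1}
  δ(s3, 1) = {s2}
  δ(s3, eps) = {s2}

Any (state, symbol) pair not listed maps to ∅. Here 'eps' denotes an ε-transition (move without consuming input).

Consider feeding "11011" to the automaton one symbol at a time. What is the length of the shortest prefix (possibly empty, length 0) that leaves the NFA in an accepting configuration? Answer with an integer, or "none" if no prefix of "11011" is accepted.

Start in {s0}.
Read '1': s0→{s1, s2, s3}; now {s1, s2, s3}.
None of the earlier sets intersect F, but {s1, s2, s3} does.

1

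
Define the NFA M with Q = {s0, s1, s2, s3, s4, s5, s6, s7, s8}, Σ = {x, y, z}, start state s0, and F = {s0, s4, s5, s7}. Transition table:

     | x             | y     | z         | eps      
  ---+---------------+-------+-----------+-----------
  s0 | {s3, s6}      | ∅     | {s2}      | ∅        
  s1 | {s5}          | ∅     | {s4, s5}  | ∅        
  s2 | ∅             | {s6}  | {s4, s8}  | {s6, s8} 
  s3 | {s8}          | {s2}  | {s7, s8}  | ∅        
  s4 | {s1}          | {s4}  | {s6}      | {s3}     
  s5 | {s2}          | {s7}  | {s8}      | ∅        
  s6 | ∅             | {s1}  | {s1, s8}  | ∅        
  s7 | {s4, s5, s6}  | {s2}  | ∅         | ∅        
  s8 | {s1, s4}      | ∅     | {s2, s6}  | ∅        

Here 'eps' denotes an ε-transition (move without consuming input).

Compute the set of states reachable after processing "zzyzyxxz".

{s1, s2, s3, s4, s5, s6, s7, s8}

Start in {s0}.
Read 'z': s0→{s2}; union {s2}; ε-closure = {s2, s6, s8}.
Read 'z': s2→{s4, s8}, s6→{s1, s8}, s8→{s2, s6}; union {s1, s2, s4, s6, s8}; ε-closure = {s1, s2, s3, s4, s6, s8}.
Read 'y': s1→∅, s2→{s6}, s3→{s2}, s4→{s4}, s6→{s1}, s8→∅; union {s1, s2, s4, s6}; ε-closure = {s1, s2, s3, s4, s6, s8}.
Read 'z': s1→{s4, s5}, s2→{s4, s8}, s3→{s7, s8}, s4→{s6}, s6→{s1, s8}, s8→{s2, s6}; union {s1, s2, s4, s5, s6, s7, s8}; ε-closure = {s1, s2, s3, s4, s5, s6, s7, s8}.
Read 'y': s1→∅, s2→{s6}, s3→{s2}, s4→{s4}, s5→{s7}, s6→{s1}, s7→{s2}, s8→∅; union {s1, s2, s4, s6, s7}; ε-closure = {s1, s2, s3, s4, s6, s7, s8}.
Read 'x': s1→{s5}, s2→∅, s3→{s8}, s4→{s1}, s6→∅, s7→{s4, s5, s6}, s8→{s1, s4}; union {s1, s4, s5, s6, s8}; ε-closure = {s1, s3, s4, s5, s6, s8}.
Read 'x': s1→{s5}, s3→{s8}, s4→{s1}, s5→{s2}, s6→∅, s8→{s1, s4}; union {s1, s2, s4, s5, s8}; ε-closure = {s1, s2, s3, s4, s5, s6, s8}.
Read 'z': s1→{s4, s5}, s2→{s4, s8}, s3→{s7, s8}, s4→{s6}, s5→{s8}, s6→{s1, s8}, s8→{s2, s6}; union {s1, s2, s4, s5, s6, s7, s8}; ε-closure = {s1, s2, s3, s4, s5, s6, s7, s8}.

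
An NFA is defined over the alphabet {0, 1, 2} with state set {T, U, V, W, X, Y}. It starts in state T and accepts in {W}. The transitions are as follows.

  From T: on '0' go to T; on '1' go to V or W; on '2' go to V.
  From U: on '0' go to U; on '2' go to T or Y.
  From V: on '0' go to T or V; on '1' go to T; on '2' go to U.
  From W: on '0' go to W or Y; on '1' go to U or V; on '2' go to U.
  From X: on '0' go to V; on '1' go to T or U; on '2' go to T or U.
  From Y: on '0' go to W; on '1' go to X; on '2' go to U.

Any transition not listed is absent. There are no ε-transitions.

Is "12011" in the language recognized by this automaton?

Start in {T}.
Read '1': T→{V, W}; now {V, W}.
Read '2': V→{U}, W→{U}; now {U}.
Read '0': U→{U}; now {U}.
Read '1': U→∅; now ∅.
The set is empty and remains empty for the remaining 1 symbol.
The final set ∅ contains no accepting state.

No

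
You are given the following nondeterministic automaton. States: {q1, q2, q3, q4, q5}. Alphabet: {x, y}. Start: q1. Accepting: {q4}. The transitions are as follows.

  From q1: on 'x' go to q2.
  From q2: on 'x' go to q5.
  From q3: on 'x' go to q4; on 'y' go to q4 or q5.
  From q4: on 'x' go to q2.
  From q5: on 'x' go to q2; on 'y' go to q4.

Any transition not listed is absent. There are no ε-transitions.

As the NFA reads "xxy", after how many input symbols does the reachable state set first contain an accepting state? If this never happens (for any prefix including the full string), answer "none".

3

Start in {q1}.
Read 'x': q1→{q2}; now {q2}.
Read 'x': q2→{q5}; now {q5}.
Read 'y': q5→{q4}; now {q4}.
None of the earlier sets intersect F, but {q4} does.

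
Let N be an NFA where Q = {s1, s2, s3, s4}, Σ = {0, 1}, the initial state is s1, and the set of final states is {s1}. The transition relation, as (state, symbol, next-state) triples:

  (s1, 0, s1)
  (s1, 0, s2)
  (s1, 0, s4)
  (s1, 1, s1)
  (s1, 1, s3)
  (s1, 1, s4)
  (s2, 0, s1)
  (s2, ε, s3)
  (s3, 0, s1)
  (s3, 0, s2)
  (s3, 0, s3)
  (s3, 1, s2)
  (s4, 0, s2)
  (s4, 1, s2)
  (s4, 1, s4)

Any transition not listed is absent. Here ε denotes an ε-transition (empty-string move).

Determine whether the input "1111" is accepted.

Yes

Start in {s1}.
Read '1': {s1} → {s1, s3, s4}.
Read '1': {s1, s3, s4} → {s1, s2, s3, s4}.
Read '1': {s1, s2, s3, s4} → {s1, s2, s3, s4}.
Read '1': {s1, s2, s3, s4} → {s1, s2, s3, s4}.
The final set {s1, s2, s3, s4} contains the accepting state s1.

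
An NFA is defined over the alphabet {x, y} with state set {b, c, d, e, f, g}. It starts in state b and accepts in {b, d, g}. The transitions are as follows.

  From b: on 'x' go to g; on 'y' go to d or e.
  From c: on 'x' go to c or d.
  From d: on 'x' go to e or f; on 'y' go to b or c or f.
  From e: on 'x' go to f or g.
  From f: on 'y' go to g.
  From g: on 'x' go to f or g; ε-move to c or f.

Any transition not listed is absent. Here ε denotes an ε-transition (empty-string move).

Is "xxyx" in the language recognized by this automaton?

Start in {b}.
Read 'x': b→{g}; union {g}; ε-closure = {c, f, g}.
Read 'x': c→{c, d}, f→∅, g→{f, g}; now {c, d, f, g}.
Read 'y': c→∅, d→{b, c, f}, f→{g}, g→∅; now {b, c, f, g}.
Read 'x': b→{g}, c→{c, d}, f→∅, g→{f, g}; now {c, d, f, g}.
The final set {c, d, f, g} contains the accepting states d, g.

Yes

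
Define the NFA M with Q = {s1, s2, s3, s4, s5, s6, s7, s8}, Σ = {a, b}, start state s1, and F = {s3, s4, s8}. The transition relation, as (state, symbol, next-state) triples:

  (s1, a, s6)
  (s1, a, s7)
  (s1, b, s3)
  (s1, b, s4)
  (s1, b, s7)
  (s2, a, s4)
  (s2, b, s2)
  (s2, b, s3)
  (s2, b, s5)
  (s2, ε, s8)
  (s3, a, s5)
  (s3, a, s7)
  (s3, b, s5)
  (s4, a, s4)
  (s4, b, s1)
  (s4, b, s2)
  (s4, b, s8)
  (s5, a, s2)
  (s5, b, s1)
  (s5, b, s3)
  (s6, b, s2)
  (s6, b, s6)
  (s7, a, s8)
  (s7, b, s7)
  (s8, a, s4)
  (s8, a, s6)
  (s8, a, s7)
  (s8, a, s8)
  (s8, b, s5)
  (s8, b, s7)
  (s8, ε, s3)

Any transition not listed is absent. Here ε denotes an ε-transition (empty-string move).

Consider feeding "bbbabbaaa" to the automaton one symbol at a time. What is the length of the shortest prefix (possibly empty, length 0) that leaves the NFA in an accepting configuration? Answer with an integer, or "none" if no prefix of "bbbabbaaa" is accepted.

1

Start in {s1}.
Read 'b': {s1} → {s3, s4, s7}.
None of the earlier sets intersect F, but {s3, s4, s7} does.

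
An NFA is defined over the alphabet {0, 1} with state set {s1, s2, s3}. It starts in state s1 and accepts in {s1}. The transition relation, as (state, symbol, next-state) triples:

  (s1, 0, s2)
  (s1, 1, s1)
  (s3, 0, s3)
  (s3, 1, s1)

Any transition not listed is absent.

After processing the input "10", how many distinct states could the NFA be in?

1

Start in {s1}.
Read '1': {s1} → {s1}.
Read '0': {s1} → {s2}.
That set has 1 state.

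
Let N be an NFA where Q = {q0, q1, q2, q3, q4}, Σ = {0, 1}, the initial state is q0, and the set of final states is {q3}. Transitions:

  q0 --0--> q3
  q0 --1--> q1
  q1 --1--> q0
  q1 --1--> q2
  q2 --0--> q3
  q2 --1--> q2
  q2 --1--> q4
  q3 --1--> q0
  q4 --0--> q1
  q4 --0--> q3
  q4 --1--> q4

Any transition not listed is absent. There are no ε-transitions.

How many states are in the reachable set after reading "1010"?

0

Start in {q0}.
Read '1': {q0} → {q1}.
Read '0': {q1} → ∅.
The set is empty and remains empty for the remaining 2 symbols.
That set has 0 states.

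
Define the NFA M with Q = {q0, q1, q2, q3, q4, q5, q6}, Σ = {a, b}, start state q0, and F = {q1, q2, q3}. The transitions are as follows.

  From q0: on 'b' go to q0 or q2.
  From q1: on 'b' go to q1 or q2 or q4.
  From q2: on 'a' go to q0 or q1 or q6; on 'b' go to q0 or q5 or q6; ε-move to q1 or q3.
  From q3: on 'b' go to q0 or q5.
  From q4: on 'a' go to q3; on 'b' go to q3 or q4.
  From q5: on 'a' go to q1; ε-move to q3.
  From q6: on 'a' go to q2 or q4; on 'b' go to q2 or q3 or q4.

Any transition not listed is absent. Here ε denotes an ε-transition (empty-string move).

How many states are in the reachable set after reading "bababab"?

6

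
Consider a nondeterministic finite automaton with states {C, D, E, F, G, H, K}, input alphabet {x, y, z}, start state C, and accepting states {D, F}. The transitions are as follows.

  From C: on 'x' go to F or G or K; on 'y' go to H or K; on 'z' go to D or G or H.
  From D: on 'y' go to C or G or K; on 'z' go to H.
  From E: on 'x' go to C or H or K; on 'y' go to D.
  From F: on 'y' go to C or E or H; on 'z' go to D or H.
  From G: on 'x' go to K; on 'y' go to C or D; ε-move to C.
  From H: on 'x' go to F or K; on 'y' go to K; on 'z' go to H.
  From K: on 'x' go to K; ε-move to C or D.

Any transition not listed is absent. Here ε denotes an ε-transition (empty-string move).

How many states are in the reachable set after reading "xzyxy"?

Start in {C}.
Read 'x': C→{F, G, K}; union {F, G, K}; ε-closure = {C, D, F, G, K}.
Read 'z': C→{D, G, H}, D→{H}, F→{D, H}, G→∅, K→∅; union {D, G, H}; ε-closure = {C, D, G, H}.
Read 'y': C→{H, K}, D→{C, G, K}, G→{C, D}, H→{K}; now {C, D, G, H, K}.
Read 'x': C→{F, G, K}, D→∅, G→{K}, H→{F, K}, K→{K}; union {F, G, K}; ε-closure = {C, D, F, G, K}.
Read 'y': C→{H, K}, D→{C, G, K}, F→{C, E, H}, G→{C, D}, K→∅; now {C, D, E, G, H, K}.
That set has 6 states.

6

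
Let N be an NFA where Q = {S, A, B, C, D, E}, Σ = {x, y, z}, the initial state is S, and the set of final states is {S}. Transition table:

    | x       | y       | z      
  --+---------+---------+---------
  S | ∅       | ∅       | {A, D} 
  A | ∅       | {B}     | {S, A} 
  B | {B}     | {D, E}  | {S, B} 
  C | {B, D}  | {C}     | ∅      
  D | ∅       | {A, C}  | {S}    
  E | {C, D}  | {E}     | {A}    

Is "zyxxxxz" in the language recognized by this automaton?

Start in {S}.
Read 'z': S→{A, D}; now {A, D}.
Read 'y': A→{B}, D→{A, C}; now {A, B, C}.
Read 'x': A→∅, B→{B}, C→{B, D}; now {B, D}.
Read 'x': B→{B}, D→∅; now {B}.
Read 'x': B→{B}; now {B}.
Read 'x': B→{B}; now {B}.
Read 'z': B→{S, B}; now {S, B}.
The final set {S, B} contains the accepting state S.

Yes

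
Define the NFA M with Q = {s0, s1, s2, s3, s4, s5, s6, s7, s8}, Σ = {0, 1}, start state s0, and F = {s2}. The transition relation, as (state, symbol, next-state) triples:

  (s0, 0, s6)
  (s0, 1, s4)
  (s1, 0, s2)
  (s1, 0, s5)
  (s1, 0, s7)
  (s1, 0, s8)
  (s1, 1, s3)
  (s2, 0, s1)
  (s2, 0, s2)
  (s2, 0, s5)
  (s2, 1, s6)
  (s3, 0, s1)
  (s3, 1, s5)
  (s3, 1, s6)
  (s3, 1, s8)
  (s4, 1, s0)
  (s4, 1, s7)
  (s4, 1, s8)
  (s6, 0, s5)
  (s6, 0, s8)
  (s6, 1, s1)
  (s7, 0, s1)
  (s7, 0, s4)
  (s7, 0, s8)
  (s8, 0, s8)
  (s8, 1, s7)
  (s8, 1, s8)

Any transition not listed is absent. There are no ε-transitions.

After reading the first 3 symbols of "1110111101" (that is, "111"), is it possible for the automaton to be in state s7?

Yes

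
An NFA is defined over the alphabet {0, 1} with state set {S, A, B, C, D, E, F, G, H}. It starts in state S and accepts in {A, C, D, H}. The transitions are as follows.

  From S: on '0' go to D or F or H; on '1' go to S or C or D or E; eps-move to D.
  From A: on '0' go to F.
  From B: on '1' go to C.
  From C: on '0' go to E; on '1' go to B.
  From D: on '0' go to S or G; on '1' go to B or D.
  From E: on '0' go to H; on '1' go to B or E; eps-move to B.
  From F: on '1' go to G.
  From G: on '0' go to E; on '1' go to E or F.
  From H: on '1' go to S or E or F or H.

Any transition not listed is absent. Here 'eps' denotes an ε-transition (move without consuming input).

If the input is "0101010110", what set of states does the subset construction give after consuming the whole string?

{S, B, D, E, F, G, H}

Start: ε-closure({S}) = {S, D}.
Read '0': S→{D, F, H}, D→{S, G}; now {S, D, F, G, H}.
Read '1': S→{S, C, D, E}, D→{B, D}, F→{G}, G→{E, F}, H→{S, E, F, H}; now {S, B, C, D, E, F, G, H}.
Read '0': S→{D, F, H}, B→∅, C→{E}, D→{S, G}, E→{H}, F→∅, G→{E}, H→∅; union {S, D, E, F, G, H}; ε-closure = {S, B, D, E, F, G, H}.
Read '1': S→{S, C, D, E}, B→{C}, D→{B, D}, E→{B, E}, F→{G}, G→{E, F}, H→{S, E, F, H}; now {S, B, C, D, E, F, G, H}.
Read '0': S→{D, F, H}, B→∅, C→{E}, D→{S, G}, E→{H}, F→∅, G→{E}, H→∅; union {S, D, E, F, G, H}; ε-closure = {S, B, D, E, F, G, H}.
Read '1': S→{S, C, D, E}, B→{C}, D→{B, D}, E→{B, E}, F→{G}, G→{E, F}, H→{S, E, F, H}; now {S, B, C, D, E, F, G, H}.
Read '0': S→{D, F, H}, B→∅, C→{E}, D→{S, G}, E→{H}, F→∅, G→{E}, H→∅; union {S, D, E, F, G, H}; ε-closure = {S, B, D, E, F, G, H}.
Read '1': S→{S, C, D, E}, B→{C}, D→{B, D}, E→{B, E}, F→{G}, G→{E, F}, H→{S, E, F, H}; now {S, B, C, D, E, F, G, H}.
Read '1': S→{S, C, D, E}, B→{C}, C→{B}, D→{B, D}, E→{B, E}, F→{G}, G→{E, F}, H→{S, E, F, H}; now {S, B, C, D, E, F, G, H}.
Read '0': S→{D, F, H}, B→∅, C→{E}, D→{S, G}, E→{H}, F→∅, G→{E}, H→∅; union {S, D, E, F, G, H}; ε-closure = {S, B, D, E, F, G, H}.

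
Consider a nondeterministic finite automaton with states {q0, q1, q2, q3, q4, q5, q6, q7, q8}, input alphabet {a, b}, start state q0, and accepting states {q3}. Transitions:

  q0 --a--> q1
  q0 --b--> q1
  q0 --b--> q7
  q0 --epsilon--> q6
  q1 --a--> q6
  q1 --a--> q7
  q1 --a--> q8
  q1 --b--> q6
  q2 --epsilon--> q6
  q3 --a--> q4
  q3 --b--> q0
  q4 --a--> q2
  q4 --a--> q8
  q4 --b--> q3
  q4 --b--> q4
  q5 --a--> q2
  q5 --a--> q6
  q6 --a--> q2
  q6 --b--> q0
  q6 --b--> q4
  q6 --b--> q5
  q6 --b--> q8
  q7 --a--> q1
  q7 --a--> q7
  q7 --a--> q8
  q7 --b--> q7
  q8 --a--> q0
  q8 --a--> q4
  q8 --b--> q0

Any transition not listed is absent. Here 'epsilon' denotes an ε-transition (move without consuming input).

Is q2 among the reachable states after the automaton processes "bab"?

No

Start: ε-closure({q0}) = {q0, q6}.
Read 'b': {q0, q6} → {q0, q1, q4, q5, q6, q7, q8}.
Read 'a': {q0, q1, q4, q5, q6, q7, q8} → {q0, q1, q2, q4, q6, q7, q8}.
Read 'b': {q0, q1, q2, q4, q6, q7, q8} → {q0, q1, q3, q4, q5, q6, q7, q8}.
State q2 is not in {q0, q1, q3, q4, q5, q6, q7, q8}.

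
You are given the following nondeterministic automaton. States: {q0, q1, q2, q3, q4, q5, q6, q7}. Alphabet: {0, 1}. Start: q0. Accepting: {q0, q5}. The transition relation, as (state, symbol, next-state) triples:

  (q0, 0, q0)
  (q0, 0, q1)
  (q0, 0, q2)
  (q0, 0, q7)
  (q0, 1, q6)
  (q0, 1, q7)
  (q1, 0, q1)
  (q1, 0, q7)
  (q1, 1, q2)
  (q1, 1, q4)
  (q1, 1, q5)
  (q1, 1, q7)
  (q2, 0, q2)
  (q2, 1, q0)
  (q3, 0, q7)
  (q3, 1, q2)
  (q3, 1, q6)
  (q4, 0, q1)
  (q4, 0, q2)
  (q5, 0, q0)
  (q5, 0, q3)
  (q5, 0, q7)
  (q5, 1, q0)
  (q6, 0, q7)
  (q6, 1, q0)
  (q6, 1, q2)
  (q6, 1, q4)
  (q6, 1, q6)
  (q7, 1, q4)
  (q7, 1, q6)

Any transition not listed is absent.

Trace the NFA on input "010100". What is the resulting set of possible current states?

{q0, q1, q2, q7}

Start in {q0}.
Read '0': {q0} → {q0, q1, q2, q7}.
Read '1': {q0, q1, q2, q7} → {q0, q2, q4, q5, q6, q7}.
Read '0': {q0, q2, q4, q5, q6, q7} → {q0, q1, q2, q3, q7}.
Read '1': {q0, q1, q2, q3, q7} → {q0, q2, q4, q5, q6, q7}.
Read '0': {q0, q2, q4, q5, q6, q7} → {q0, q1, q2, q3, q7}.
Read '0': {q0, q1, q2, q3, q7} → {q0, q1, q2, q7}.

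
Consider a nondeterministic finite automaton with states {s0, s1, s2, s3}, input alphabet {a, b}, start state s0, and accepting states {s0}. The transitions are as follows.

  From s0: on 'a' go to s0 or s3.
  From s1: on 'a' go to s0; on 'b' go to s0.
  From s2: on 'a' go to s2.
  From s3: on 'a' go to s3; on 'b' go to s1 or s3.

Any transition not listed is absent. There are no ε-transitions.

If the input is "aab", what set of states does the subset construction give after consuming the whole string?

{s1, s3}

Start in {s0}.
Read 'a': s0→{s0, s3}; now {s0, s3}.
Read 'a': s0→{s0, s3}, s3→{s3}; now {s0, s3}.
Read 'b': s0→∅, s3→{s1, s3}; now {s1, s3}.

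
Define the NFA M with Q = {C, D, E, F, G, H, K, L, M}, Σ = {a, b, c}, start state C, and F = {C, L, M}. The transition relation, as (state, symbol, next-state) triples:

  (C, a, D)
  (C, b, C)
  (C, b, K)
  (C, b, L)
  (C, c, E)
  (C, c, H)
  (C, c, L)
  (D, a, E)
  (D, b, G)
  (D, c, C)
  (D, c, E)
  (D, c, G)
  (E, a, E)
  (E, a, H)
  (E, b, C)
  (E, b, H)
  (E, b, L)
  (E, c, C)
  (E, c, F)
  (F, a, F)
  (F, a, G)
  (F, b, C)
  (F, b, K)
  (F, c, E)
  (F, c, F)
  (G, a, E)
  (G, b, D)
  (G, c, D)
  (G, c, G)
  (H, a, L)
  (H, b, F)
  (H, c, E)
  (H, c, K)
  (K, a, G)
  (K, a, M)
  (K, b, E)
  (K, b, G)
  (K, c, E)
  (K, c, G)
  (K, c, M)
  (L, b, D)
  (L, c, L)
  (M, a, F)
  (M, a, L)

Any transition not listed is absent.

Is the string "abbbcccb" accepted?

Yes

Start in {C}.
Read 'a': C→{D}; now {D}.
Read 'b': D→{G}; now {G}.
Read 'b': G→{D}; now {D}.
Read 'b': D→{G}; now {G}.
Read 'c': G→{D, G}; now {D, G}.
Read 'c': D→{C, E, G}, G→{D, G}; now {C, D, E, G}.
Read 'c': C→{E, H, L}, D→{C, E, G}, E→{C, F}, G→{D, G}; now {C, D, E, F, G, H, L}.
Read 'b': C→{C, K, L}, D→{G}, E→{C, H, L}, F→{C, K}, G→{D}, H→{F}, L→{D}; now {C, D, F, G, H, K, L}.
The final set {C, D, F, G, H, K, L} contains the accepting states C, L.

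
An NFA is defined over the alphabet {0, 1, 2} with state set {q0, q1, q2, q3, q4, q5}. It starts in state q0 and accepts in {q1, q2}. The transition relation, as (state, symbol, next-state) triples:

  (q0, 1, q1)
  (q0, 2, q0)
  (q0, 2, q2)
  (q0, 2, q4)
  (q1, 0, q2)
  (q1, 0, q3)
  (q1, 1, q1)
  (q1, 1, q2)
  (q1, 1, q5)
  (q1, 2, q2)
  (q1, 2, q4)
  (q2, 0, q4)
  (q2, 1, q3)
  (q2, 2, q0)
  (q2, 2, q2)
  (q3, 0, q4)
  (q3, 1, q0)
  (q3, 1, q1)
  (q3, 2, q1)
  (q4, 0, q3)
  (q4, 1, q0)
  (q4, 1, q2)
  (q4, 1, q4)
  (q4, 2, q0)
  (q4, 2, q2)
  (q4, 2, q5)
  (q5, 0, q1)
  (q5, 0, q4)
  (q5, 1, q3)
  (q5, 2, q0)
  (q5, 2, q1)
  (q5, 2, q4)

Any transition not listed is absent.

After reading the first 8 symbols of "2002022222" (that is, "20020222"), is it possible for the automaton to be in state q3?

No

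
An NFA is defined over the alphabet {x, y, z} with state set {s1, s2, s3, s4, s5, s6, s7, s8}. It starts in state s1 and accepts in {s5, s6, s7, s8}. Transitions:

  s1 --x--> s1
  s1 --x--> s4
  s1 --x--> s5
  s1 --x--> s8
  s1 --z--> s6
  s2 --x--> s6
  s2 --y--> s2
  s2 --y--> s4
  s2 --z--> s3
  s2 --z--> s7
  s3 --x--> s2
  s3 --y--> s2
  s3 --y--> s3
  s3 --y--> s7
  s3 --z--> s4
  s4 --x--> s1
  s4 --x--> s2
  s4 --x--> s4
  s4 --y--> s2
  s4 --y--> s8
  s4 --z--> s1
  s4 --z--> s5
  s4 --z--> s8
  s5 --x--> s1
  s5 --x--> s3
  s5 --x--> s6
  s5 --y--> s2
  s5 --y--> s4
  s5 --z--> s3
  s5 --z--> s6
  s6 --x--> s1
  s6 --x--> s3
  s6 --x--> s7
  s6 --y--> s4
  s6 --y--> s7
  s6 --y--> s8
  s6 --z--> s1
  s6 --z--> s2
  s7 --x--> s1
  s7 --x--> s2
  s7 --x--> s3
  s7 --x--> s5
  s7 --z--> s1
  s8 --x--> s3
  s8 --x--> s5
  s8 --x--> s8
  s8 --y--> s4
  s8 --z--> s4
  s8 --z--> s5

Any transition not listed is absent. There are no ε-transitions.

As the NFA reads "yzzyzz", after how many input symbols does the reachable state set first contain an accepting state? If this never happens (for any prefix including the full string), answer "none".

Start in {s1}.
Read 'y': {s1} → ∅.
The set is empty and remains empty for the remaining 5 symbols.
No reachable set along the way intersects F.

none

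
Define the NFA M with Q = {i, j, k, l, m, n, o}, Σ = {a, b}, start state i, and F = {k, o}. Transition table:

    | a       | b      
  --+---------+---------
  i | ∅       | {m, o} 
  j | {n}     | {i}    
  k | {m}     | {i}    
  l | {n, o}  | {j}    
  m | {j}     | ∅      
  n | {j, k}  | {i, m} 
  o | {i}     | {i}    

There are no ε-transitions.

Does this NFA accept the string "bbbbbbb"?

Yes

Start in {i}.
Read 'b': i→{m, o}; now {m, o}.
Read 'b': m→∅, o→{i}; now {i}.
Read 'b': i→{m, o}; now {m, o}.
Read 'b': m→∅, o→{i}; now {i}.
Read 'b': i→{m, o}; now {m, o}.
Read 'b': m→∅, o→{i}; now {i}.
Read 'b': i→{m, o}; now {m, o}.
The final set {m, o} contains the accepting state o.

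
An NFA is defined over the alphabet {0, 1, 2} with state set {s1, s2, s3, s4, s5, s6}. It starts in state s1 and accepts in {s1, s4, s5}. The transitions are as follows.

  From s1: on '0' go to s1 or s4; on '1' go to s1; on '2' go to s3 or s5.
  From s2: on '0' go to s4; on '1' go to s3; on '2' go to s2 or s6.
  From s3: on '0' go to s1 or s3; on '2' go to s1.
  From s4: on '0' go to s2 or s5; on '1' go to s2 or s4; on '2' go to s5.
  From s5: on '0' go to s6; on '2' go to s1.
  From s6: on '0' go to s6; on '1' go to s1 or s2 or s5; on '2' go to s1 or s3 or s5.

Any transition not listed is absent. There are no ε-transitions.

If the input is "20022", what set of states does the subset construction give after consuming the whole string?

{s1, s3, s5}

Start in {s1}.
Read '2': {s1} → {s3, s5}.
Read '0': {s3, s5} → {s1, s3, s6}.
Read '0': {s1, s3, s6} → {s1, s3, s4, s6}.
Read '2': {s1, s3, s4, s6} → {s1, s3, s5}.
Read '2': {s1, s3, s5} → {s1, s3, s5}.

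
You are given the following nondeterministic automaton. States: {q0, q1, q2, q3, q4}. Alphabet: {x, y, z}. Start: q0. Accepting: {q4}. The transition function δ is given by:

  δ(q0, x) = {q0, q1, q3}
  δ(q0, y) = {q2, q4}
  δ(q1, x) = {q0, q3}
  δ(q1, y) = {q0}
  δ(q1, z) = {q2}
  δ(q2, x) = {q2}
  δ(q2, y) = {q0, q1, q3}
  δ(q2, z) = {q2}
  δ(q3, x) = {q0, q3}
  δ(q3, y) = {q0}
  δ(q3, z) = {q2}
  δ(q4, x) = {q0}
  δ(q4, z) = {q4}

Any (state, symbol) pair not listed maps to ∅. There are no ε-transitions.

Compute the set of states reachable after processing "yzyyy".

Start in {q0}.
Read 'y': {q0} → {q2, q4}.
Read 'z': {q2, q4} → {q2, q4}.
Read 'y': {q2, q4} → {q0, q1, q3}.
Read 'y': {q0, q1, q3} → {q0, q2, q4}.
Read 'y': {q0, q2, q4} → {q0, q1, q2, q3, q4}.

{q0, q1, q2, q3, q4}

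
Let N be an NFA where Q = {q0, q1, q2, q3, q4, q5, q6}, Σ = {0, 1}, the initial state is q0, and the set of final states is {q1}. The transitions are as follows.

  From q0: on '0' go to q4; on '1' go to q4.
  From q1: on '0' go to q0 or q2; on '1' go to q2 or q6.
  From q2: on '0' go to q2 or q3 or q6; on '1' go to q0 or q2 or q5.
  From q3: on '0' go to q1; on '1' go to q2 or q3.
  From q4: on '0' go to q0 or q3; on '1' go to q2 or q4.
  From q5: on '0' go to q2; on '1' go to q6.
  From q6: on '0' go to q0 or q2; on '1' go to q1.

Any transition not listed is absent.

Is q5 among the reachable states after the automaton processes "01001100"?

Start in {q0}.
Read '0': {q0} → {q4}.
Read '1': {q4} → {q2, q4}.
Read '0': {q2, q4} → {q0, q2, q3, q6}.
Read '0': {q0, q2, q3, q6} → {q0, q1, q2, q3, q4, q6}.
Read '1': {q0, q1, q2, q3, q4, q6} → {q0, q1, q2, q3, q4, q5, q6}.
Read '1': {q0, q1, q2, q3, q4, q5, q6} → {q0, q1, q2, q3, q4, q5, q6}.
Read '0': {q0, q1, q2, q3, q4, q5, q6} → {q0, q1, q2, q3, q4, q6}.
Read '0': {q0, q1, q2, q3, q4, q6} → {q0, q1, q2, q3, q4, q6}.
State q5 is not in {q0, q1, q2, q3, q4, q6}.

No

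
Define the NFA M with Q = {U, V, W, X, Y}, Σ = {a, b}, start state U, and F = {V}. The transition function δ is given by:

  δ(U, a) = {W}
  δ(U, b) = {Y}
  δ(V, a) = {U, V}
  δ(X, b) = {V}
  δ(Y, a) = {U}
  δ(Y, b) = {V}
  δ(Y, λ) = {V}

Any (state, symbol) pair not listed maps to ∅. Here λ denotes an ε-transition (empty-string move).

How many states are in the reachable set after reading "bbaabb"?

1

Start in {U}.
Read 'b': {U} → {V, Y}.
Read 'b': {V, Y} → {V}.
Read 'a': {V} → {U, V}.
Read 'a': {U, V} → {U, V, W}.
Read 'b': {U, V, W} → {V, Y}.
Read 'b': {V, Y} → {V}.
That set has 1 state.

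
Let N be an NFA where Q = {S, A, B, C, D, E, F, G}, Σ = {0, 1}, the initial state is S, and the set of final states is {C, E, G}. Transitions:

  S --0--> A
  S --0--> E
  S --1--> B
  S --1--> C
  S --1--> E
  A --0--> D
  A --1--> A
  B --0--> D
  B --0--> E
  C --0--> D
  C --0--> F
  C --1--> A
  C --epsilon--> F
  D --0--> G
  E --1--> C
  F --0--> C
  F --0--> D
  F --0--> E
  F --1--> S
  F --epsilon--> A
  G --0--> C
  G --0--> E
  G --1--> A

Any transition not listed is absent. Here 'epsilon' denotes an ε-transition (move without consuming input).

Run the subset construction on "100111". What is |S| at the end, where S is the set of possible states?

6

Start in {S}.
Read '1': {S} → {A, B, C, E, F}.
Read '0': {A, B, C, E, F} → {A, C, D, E, F}.
Read '0': {A, C, D, E, F} → {A, C, D, E, F, G}.
Read '1': {A, C, D, E, F, G} → {S, A, C, F}.
Read '1': {S, A, C, F} → {S, A, B, C, E, F}.
Read '1': {S, A, B, C, E, F} → {S, A, B, C, E, F}.
That set has 6 states.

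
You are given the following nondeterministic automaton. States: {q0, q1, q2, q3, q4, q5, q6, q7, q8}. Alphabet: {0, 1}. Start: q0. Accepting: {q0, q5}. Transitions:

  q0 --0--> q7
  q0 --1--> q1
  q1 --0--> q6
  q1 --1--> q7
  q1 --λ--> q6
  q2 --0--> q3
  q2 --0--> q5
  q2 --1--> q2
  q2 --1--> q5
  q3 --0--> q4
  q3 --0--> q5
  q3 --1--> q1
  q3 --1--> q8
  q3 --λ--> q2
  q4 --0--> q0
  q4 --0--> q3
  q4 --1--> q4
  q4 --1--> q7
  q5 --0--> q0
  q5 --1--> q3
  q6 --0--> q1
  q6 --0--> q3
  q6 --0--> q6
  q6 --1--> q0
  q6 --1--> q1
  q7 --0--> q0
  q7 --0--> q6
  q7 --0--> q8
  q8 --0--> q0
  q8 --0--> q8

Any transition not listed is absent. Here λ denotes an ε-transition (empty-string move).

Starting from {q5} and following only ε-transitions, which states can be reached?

{q5}

Begin with {q5}.
No ε-moves leave this set, so the closure equals the set itself.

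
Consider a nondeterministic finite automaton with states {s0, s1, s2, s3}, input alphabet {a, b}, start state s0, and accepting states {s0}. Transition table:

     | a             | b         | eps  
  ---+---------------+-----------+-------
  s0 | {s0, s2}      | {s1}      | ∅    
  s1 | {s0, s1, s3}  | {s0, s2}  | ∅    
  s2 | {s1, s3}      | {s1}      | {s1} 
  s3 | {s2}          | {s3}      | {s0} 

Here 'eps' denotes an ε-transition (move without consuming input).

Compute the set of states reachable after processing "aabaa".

Start in {s0}.
Read 'a': s0→{s0, s2}; union {s0, s2}; ε-closure = {s0, s1, s2}.
Read 'a': s0→{s0, s2}, s1→{s0, s1, s3}, s2→{s1, s3}; now {s0, s1, s2, s3}.
Read 'b': s0→{s1}, s1→{s0, s2}, s2→{s1}, s3→{s3}; now {s0, s1, s2, s3}.
Read 'a': s0→{s0, s2}, s1→{s0, s1, s3}, s2→{s1, s3}, s3→{s2}; now {s0, s1, s2, s3}.
Read 'a': s0→{s0, s2}, s1→{s0, s1, s3}, s2→{s1, s3}, s3→{s2}; now {s0, s1, s2, s3}.

{s0, s1, s2, s3}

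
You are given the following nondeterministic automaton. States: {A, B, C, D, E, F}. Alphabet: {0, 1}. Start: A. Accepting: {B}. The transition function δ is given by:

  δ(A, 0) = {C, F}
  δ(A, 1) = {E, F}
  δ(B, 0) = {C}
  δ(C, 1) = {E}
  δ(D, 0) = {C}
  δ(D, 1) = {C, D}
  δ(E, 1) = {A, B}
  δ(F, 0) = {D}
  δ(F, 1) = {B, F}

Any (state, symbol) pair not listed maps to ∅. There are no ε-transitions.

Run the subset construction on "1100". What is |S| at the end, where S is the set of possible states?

Start in {A}.
Read '1': A→{E, F}; now {E, F}.
Read '1': E→{A, B}, F→{B, F}; now {A, B, F}.
Read '0': A→{C, F}, B→{C}, F→{D}; now {C, D, F}.
Read '0': C→∅, D→{C}, F→{D}; now {C, D}.
That set has 2 states.

2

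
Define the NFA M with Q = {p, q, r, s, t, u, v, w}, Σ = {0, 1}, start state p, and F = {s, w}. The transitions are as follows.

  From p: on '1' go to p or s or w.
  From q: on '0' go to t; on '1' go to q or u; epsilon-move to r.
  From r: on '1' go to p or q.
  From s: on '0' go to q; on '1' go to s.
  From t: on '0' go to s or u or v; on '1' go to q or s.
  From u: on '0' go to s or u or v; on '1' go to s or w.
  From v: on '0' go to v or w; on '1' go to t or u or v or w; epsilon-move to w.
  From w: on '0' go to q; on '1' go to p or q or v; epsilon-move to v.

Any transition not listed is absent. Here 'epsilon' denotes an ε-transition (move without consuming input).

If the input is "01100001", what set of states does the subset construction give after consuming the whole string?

∅

Start in {p}.
Read '0': {p} → ∅.
The set is empty and remains empty for the remaining 7 symbols.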